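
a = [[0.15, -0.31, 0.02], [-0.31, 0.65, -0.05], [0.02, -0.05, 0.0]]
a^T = [[0.15, -0.31, 0.02], [-0.31, 0.65, -0.05], [0.02, -0.05, 0.00]]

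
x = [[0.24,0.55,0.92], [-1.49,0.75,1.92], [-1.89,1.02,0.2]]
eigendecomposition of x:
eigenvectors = [[0.37-0.36j, (0.37+0.36j), (-0.1+0j)],[(0.73+0j), 0.73-0.00j, (-0.8+0j)],[(0.39+0.21j), (0.39-0.21j), 0.59+0.00j]]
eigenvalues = [(1.03+1.3j), (1.03-1.3j), (-0.86+0j)]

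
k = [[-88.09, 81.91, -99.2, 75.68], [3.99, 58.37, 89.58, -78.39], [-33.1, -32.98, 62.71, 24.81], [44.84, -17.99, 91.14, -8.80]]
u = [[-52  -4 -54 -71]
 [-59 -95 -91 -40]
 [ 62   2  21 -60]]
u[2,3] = -60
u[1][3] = -40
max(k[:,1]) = 81.91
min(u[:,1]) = -95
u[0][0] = -52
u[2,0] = 62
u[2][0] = 62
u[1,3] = -40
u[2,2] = 21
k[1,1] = 58.37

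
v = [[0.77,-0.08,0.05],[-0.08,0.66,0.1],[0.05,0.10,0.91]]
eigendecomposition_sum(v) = [[0.11, 0.21, -0.08], [0.21, 0.41, -0.16], [-0.08, -0.16, 0.06]] + [[0.64, -0.33, 0.01],[-0.33, 0.17, -0.01],[0.01, -0.01, 0.0]] + [[0.02, 0.04, 0.12], [0.04, 0.08, 0.26], [0.12, 0.26, 0.85]]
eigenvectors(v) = [[-0.44, -0.89, 0.14], [-0.84, 0.46, 0.29], [0.32, -0.01, 0.95]]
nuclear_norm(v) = 2.34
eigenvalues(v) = [0.58, 0.81, 0.95]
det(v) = 0.45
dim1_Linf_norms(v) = [0.77, 0.66, 0.91]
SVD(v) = [[0.14, -0.89, -0.44], [0.29, 0.46, -0.84], [0.95, -0.01, 0.32]] @ diag([0.9479034050624697, 0.8120497411077182, 0.5800468538298122]) @ [[0.14, 0.29, 0.95], [-0.89, 0.46, -0.01], [-0.44, -0.84, 0.32]]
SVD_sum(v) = [[0.02, 0.04, 0.12], [0.04, 0.08, 0.26], [0.12, 0.26, 0.85]] + [[0.64,-0.33,0.01],[-0.33,0.17,-0.01],[0.01,-0.01,0.0]] + [[0.11, 0.21, -0.08], [0.21, 0.41, -0.16], [-0.08, -0.16, 0.06]]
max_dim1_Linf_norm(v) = 0.91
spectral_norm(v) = 0.95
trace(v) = 2.34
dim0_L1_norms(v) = [0.9, 0.84, 1.06]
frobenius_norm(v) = 1.38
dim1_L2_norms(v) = [0.78, 0.67, 0.92]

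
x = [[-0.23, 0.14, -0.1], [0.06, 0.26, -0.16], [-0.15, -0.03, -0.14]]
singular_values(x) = [0.38, 0.27, 0.1]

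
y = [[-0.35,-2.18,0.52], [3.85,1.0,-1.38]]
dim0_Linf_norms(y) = [3.85, 2.18, 1.38]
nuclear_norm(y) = 6.32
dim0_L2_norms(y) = [3.87, 2.4, 1.47]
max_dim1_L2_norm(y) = 4.21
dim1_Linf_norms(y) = [2.18, 3.85]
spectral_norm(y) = 4.36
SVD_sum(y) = [[-1.11, -0.47, 0.43], [3.62, 1.52, -1.41]] + [[0.76, -1.71, 0.09], [0.23, -0.52, 0.03]]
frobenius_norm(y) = 4.78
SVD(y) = [[-0.29, 0.96],[0.96, 0.29]] @ diag([4.361793154166616, 1.9613669927540933]) @ [[0.87,0.37,-0.34],[0.40,-0.91,0.05]]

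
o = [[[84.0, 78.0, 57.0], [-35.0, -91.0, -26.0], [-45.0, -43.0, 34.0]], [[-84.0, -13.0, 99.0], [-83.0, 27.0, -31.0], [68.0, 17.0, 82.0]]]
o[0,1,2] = -26.0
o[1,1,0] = -83.0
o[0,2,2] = 34.0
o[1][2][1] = 17.0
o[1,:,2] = [99.0, -31.0, 82.0]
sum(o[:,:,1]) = -25.0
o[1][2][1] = 17.0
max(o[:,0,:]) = 99.0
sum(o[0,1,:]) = -152.0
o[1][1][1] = 27.0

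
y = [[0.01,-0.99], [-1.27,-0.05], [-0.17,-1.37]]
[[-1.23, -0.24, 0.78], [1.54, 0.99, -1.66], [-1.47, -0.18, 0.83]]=y@[[-1.26,-0.79,1.34], [1.23,0.23,-0.77]]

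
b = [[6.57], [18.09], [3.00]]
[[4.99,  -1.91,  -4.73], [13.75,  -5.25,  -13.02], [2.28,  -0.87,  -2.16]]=b @ [[0.76, -0.29, -0.72]]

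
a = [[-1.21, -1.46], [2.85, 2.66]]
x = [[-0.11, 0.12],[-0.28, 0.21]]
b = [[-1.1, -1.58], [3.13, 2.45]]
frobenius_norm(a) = 4.34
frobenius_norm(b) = 4.42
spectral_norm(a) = 4.33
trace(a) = 1.45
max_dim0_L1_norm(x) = 0.39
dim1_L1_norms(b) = [2.68, 5.58]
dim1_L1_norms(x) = [0.23, 0.49]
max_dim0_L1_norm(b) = 4.23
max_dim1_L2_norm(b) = 3.97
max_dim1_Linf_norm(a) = 2.85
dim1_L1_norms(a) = [2.67, 5.51]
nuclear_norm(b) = 4.90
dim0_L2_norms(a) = [3.1, 3.03]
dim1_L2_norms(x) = [0.16, 0.35]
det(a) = 0.94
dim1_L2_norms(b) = [1.93, 3.97]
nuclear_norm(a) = 4.55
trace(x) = 0.10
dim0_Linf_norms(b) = [3.13, 2.45]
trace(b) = 1.35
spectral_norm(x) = 0.39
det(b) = 2.25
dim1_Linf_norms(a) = [1.46, 2.85]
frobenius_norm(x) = 0.39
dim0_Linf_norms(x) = [0.28, 0.21]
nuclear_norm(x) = 0.41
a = x + b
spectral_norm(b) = 4.39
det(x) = 0.01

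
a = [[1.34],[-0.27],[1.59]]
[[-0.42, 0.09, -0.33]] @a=[[-1.11]]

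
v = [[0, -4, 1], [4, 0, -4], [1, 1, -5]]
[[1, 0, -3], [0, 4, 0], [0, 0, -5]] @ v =[[-3, -7, 16], [16, 0, -16], [-5, -5, 25]]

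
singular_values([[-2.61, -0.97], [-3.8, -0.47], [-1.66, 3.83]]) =[4.95, 3.92]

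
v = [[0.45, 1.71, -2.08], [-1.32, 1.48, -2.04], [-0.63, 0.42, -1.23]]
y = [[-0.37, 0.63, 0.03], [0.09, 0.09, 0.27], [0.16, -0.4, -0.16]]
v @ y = [[-0.35, 1.27, 0.81],[0.3, 0.12, 0.69],[0.07, 0.13, 0.29]]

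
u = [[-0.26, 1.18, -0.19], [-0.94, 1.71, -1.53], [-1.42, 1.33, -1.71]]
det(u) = 0.674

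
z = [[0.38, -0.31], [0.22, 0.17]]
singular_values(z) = [0.5, 0.27]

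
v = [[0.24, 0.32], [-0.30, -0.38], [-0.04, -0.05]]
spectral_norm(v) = 0.63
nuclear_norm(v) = 0.64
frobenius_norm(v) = 0.63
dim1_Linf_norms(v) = [0.32, 0.38, 0.05]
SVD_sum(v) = [[0.24, 0.32], [-0.3, -0.38], [-0.04, -0.05]] + [[-0.00, 0.0], [-0.0, 0.0], [-0.00, 0.00]]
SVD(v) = [[-0.63,-0.77], [0.77,-0.62], [0.10,-0.14]] @ diag([0.6312214095659503, 0.007715705124931309]) @ [[-0.61,-0.79], [0.79,-0.61]]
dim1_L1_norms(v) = [0.56, 0.68, 0.09]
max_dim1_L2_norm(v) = 0.48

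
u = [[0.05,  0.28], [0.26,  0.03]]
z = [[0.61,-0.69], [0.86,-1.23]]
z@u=[[-0.15,0.15],[-0.28,0.2]]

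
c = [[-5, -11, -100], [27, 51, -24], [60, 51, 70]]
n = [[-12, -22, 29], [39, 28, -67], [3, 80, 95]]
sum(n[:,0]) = 30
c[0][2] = -100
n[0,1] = -22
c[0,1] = -11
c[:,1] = [-11, 51, 51]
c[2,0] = 60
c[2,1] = 51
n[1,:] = [39, 28, -67]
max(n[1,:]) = 39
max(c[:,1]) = 51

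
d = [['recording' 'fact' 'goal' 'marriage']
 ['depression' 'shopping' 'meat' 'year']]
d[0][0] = 'recording'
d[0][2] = 'goal'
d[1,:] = ['depression', 'shopping', 'meat', 'year']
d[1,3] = 'year'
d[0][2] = 'goal'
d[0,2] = 'goal'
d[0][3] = 'marriage'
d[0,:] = ['recording', 'fact', 'goal', 'marriage']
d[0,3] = 'marriage'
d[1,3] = 'year'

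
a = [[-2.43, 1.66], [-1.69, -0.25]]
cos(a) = [[-0.93, 2.09], [-2.13, 1.81]]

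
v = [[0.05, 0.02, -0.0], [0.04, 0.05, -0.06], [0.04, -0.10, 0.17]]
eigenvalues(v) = [-0.0, 0.07, 0.21]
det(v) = -0.00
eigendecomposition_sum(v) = [[-0.0, 0.00, 0.0],[0.00, -0.00, -0.0],[0.0, -0.0, -0.00]] + [[0.05, 0.01, 0.01], [0.04, 0.01, 0.01], [0.02, 0.01, 0.00]] + [[-0.00,  0.01,  -0.01], [-0.01,  0.04,  -0.07], [0.02,  -0.1,  0.17]]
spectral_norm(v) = 0.21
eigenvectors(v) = [[-0.29, 0.73, -0.05], [0.8, 0.61, -0.37], [0.53, 0.31, 0.93]]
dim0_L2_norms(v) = [0.08, 0.11, 0.18]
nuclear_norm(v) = 0.29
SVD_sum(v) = [[-0.0, 0.0, -0.0], [-0.01, 0.04, -0.06], [0.02, -0.10, 0.17]] + [[0.05, 0.02, 0.0], [0.05, 0.01, 0.0], [0.02, 0.01, 0.0]] + [[-0.0, 0.0, 0.00], [0.0, -0.00, -0.0], [0.0, -0.0, -0.0]]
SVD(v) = [[0.02, -0.71, -0.7],[0.34, -0.65, 0.68],[-0.94, -0.26, 0.23]] @ diag([0.21314283307991144, 0.07521028386705772, 0.0036804765052407835]) @ [[-0.11, 0.52, -0.85], [-0.96, -0.28, -0.06], [0.27, -0.8, -0.53]]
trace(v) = 0.27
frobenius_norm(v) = 0.23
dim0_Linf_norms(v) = [0.05, 0.1, 0.17]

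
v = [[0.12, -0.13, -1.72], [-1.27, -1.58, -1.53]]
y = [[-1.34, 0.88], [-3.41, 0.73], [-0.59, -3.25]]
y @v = [[-1.28, -1.22, 0.96], [-1.34, -0.71, 4.75], [4.06, 5.21, 5.99]]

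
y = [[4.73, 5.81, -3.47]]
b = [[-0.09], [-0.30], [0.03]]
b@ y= [[-0.43, -0.52, 0.31], [-1.42, -1.74, 1.04], [0.14, 0.17, -0.10]]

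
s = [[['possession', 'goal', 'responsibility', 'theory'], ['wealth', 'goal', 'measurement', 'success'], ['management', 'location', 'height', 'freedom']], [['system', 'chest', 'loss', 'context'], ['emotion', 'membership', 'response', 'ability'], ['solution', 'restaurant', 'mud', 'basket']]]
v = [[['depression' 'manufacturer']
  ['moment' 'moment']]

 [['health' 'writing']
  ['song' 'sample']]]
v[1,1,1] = 'sample'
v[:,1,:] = [['moment', 'moment'], ['song', 'sample']]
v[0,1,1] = 'moment'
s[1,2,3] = 'basket'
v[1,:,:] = [['health', 'writing'], ['song', 'sample']]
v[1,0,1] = 'writing'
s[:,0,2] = ['responsibility', 'loss']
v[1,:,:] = [['health', 'writing'], ['song', 'sample']]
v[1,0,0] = 'health'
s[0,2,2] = 'height'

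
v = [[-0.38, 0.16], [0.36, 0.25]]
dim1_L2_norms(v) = [0.41, 0.44]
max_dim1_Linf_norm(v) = 0.38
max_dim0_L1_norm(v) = 0.74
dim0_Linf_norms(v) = [0.38, 0.25]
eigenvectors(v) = [[-0.89, -0.22], [0.45, -0.98]]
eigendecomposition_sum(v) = [[-0.41, 0.09], [0.21, -0.05]] + [[0.03, 0.07],[0.15, 0.30]]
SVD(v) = [[-0.67, 0.75],[0.75, 0.67]] @ diag([0.5277107667869521, 0.2891735579494209]) @ [[0.99, 0.15], [-0.15, 0.99]]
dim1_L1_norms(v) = [0.54, 0.61]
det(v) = -0.15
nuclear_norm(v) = 0.82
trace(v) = -0.13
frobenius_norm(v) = 0.60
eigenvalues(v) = [-0.46, 0.33]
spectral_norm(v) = 0.53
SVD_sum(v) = [[-0.35, -0.05], [0.39, 0.06]] + [[-0.03,  0.21],[-0.03,  0.19]]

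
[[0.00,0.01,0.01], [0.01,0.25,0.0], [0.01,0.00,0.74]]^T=[[0.0, 0.01, 0.01], [0.01, 0.25, 0.00], [0.01, 0.0, 0.74]]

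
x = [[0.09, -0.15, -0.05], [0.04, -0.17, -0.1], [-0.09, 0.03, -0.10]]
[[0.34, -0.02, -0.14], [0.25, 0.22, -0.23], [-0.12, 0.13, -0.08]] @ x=[[0.04, -0.05, -0.0], [0.05, -0.08, -0.01], [0.00, -0.01, 0.0]]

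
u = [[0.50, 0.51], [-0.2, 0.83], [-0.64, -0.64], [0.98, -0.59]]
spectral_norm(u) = 1.33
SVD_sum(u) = [[-0.07, 0.09], [-0.47, 0.63], [0.08, -0.10], [0.64, -0.85]] + [[0.57,  0.42],[0.27,  0.2],[-0.72,  -0.54],[0.34,  0.26]]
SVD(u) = [[-0.08, 0.56], [-0.59, 0.27], [0.1, -0.71], [0.80, 0.34]] @ diag([1.329023738972885, 1.2650675480963587]) @ [[0.60, -0.80], [0.80, 0.6]]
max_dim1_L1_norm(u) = 1.57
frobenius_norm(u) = 1.83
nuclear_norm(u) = 2.59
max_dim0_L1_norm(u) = 2.57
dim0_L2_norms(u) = [1.29, 1.31]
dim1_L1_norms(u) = [1.01, 1.03, 1.28, 1.57]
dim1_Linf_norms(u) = [0.51, 0.83, 0.64, 0.98]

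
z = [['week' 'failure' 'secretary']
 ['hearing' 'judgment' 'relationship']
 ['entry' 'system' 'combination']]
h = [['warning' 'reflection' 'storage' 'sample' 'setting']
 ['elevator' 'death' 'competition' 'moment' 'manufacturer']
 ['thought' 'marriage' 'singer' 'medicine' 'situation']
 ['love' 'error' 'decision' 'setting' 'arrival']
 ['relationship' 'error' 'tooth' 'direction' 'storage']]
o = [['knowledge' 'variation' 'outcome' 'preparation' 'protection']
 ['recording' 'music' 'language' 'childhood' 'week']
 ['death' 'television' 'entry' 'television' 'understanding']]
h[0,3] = 'sample'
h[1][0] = 'elevator'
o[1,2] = 'language'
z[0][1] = 'failure'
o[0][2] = 'outcome'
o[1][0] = 'recording'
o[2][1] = 'television'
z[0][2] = 'secretary'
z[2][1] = 'system'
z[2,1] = 'system'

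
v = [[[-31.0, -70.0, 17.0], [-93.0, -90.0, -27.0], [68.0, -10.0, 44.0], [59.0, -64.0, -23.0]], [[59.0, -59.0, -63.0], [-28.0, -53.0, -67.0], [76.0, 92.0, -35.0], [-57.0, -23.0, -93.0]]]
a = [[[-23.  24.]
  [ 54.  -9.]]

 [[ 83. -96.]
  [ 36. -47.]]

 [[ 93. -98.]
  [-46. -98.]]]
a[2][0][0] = 93.0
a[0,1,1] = -9.0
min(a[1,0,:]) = -96.0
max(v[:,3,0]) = 59.0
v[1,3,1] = -23.0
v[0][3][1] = -64.0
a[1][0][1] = -96.0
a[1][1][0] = 36.0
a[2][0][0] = 93.0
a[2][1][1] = -98.0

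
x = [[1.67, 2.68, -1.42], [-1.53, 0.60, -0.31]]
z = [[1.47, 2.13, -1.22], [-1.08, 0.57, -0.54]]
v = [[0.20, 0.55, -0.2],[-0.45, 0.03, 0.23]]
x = z + v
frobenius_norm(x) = 3.85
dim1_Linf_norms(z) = [2.13, 1.08]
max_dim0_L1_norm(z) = 2.7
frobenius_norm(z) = 3.16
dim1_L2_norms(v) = [0.62, 0.51]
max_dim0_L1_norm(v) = 0.65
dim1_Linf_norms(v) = [0.55, 0.45]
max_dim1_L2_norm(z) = 2.86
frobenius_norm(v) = 0.80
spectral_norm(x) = 3.47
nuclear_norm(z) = 4.19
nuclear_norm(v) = 1.10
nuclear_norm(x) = 5.13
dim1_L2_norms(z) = [2.86, 1.34]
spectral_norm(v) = 0.67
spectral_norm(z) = 2.86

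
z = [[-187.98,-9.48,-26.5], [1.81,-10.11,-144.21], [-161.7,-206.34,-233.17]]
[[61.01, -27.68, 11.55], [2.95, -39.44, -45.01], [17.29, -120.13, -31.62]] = z @ [[-0.33, 0.1, -0.1], [0.22, 0.21, -0.13], [-0.04, 0.26, 0.32]]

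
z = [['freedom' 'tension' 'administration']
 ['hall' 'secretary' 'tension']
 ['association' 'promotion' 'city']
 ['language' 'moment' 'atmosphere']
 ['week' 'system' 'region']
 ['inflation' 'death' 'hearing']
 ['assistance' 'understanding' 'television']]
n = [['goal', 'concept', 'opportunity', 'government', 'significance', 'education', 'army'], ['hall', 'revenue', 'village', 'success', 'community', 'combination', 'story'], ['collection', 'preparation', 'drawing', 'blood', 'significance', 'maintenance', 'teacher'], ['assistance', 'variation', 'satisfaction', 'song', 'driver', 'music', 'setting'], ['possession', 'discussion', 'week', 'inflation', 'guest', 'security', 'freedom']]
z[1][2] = 'tension'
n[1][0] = 'hall'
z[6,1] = 'understanding'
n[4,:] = ['possession', 'discussion', 'week', 'inflation', 'guest', 'security', 'freedom']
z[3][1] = 'moment'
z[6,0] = 'assistance'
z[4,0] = 'week'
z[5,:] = ['inflation', 'death', 'hearing']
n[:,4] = ['significance', 'community', 'significance', 'driver', 'guest']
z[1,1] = 'secretary'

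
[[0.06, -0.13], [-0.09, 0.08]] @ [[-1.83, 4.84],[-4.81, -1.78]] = [[0.52,0.52], [-0.22,-0.58]]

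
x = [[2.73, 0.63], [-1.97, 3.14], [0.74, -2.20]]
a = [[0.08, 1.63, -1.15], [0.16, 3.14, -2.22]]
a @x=[[-3.84, 7.7],[-7.39, 14.84]]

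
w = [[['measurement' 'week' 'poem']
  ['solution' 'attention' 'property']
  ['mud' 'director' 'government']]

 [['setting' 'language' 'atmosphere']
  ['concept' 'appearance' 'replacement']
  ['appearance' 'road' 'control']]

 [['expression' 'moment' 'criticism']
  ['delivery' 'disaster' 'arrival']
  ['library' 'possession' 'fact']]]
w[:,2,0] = ['mud', 'appearance', 'library']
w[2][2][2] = 'fact'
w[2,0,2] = 'criticism'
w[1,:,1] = ['language', 'appearance', 'road']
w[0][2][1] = 'director'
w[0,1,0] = 'solution'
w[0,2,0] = 'mud'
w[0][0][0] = 'measurement'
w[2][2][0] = 'library'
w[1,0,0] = 'setting'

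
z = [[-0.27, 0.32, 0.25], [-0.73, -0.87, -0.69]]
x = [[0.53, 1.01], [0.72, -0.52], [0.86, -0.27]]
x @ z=[[-0.88, -0.71, -0.56], [0.19, 0.68, 0.54], [-0.04, 0.51, 0.40]]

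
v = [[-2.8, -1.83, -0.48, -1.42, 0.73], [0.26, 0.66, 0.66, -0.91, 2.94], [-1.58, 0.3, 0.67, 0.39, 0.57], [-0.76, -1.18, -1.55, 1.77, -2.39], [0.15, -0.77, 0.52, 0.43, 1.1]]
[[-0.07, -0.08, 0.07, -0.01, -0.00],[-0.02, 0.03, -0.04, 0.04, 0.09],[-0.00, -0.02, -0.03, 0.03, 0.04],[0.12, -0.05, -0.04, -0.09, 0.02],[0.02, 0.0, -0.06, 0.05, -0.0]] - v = [[2.73, 1.75, 0.55, 1.41, -0.73], [-0.28, -0.63, -0.7, 0.95, -2.85], [1.58, -0.32, -0.7, -0.36, -0.53], [0.88, 1.13, 1.51, -1.86, 2.41], [-0.13, 0.77, -0.58, -0.38, -1.10]]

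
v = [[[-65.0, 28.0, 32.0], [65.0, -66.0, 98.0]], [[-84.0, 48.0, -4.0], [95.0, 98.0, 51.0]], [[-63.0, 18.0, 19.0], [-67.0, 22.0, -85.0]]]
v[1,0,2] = -4.0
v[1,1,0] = 95.0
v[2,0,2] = 19.0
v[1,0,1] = 48.0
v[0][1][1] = -66.0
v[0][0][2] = 32.0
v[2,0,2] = 19.0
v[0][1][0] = 65.0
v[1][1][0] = 95.0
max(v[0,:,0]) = 65.0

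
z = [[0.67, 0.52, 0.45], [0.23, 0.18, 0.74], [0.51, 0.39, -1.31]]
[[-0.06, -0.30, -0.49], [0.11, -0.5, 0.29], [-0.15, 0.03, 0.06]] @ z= [[-0.36, -0.28, 0.39], [0.11, 0.08, -0.7], [-0.06, -0.05, -0.12]]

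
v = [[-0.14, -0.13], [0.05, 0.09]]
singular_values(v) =[0.22, 0.03]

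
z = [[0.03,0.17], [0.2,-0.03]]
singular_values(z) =[0.2, 0.17]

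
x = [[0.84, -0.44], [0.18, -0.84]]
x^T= [[0.84, 0.18], [-0.44, -0.84]]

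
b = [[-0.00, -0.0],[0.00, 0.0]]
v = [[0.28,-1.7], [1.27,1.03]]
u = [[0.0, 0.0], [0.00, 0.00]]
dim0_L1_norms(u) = [0.0, 0.0]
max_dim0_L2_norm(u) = 0.0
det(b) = 0.00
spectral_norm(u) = 0.00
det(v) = 2.45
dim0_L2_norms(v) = [1.3, 1.99]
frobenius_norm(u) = 0.00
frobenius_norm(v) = 2.38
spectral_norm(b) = 0.00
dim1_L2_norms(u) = [0.0, 0.0]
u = b @ v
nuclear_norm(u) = 0.00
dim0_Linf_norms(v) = [1.27, 1.7]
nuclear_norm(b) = 0.00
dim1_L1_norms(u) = [0.0, 0.0]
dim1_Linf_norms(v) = [1.7, 1.27]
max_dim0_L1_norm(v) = 2.73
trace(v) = 1.31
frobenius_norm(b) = 0.00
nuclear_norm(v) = 3.25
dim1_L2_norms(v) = [1.72, 1.64]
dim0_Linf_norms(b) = [0.0, 0.0]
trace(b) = 0.00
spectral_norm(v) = 2.06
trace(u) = 0.00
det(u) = 0.00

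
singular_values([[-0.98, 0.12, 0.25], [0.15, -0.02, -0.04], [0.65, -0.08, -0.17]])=[1.23, 0.0, 0.0]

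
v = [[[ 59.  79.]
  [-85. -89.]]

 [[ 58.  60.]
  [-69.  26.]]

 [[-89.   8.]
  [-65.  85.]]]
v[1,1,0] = -69.0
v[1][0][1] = 60.0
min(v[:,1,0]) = -85.0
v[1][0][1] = 60.0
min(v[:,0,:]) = -89.0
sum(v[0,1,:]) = -174.0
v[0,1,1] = -89.0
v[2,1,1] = 85.0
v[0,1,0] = -85.0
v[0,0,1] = 79.0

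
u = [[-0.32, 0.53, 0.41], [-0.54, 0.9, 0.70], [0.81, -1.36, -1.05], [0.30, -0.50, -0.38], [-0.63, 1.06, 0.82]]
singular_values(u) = [2.9, 0.01, 0.0]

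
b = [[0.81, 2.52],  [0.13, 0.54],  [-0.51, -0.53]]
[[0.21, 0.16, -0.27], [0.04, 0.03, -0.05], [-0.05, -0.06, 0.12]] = b @[[0.01, 0.07, -0.18],[0.08, 0.04, -0.05]]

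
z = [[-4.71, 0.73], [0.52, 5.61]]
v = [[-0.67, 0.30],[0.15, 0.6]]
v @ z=[[3.31, 1.19], [-0.39, 3.48]]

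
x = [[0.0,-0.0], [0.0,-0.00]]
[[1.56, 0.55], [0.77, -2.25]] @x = [[0.0, 0.0], [0.00, 0.0]]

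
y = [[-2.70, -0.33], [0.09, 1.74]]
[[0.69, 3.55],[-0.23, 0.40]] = y @ [[-0.24,-1.35], [-0.12,0.3]]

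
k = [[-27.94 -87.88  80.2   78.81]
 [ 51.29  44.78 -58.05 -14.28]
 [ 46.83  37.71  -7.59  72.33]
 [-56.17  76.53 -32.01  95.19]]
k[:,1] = [-87.88, 44.78, 37.71, 76.53]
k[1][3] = -14.28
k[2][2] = -7.59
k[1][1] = 44.78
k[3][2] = -32.01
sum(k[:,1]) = 71.14000000000001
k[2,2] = -7.59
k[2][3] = 72.33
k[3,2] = -32.01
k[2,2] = -7.59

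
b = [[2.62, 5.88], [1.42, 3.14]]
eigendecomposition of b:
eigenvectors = [[-0.91, -0.88], [0.41, -0.47]]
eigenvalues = [-0.02, 5.78]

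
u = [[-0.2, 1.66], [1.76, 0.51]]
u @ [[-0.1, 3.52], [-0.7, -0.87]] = [[-1.14, -2.15], [-0.53, 5.75]]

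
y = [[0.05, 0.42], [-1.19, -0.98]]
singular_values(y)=[1.57, 0.29]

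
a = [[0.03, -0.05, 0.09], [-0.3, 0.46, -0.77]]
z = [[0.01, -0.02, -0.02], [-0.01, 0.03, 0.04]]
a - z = [[0.02, -0.03, 0.11],  [-0.29, 0.43, -0.81]]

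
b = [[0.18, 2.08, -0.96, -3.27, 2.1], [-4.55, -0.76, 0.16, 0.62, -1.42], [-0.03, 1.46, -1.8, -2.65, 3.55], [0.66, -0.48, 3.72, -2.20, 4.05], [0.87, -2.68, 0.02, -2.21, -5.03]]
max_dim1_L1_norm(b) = 11.11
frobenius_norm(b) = 11.96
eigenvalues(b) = [(-5.02+0j), (-0.56+3.55j), (-0.56-3.55j), (-1.73+3.32j), (-1.73-3.32j)]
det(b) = -913.27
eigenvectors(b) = [[-0.34+0.00j, 0.01+0.55j, 0.01-0.55j, 0.14-0.51j, (0.14+0.51j)], [(-0.12+0j), -0.67+0.00j, (-0.67-0j), 0.57+0.00j, (0.57-0j)], [(-0.67+0j), (-0.15+0.28j), -0.15-0.28j, 0.36-0.32j, (0.36+0.32j)], [0j, 0.34+0.00j, 0.34-0.00j, -0.25-0.25j, (-0.25+0.25j)], [(0.65+0j), 0.19-0.05j, (0.19+0.05j), -0.11+0.14j, -0.11-0.14j]]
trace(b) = -9.61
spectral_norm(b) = 8.71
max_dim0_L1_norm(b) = 16.15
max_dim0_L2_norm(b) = 7.79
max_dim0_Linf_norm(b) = 5.03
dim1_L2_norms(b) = [4.51, 4.87, 5.0, 5.98, 6.17]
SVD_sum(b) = [[0.46, 1.18, 0.22, -1.13, 3.10], [-0.30, -0.76, -0.14, 0.73, -1.99], [0.56, 1.44, 0.27, -1.38, 3.78], [0.57, 1.47, 0.28, -1.41, 3.86], [-0.58, -1.49, -0.28, 1.43, -3.91]] + [[0.73, -0.28, 0.15, -0.78, -0.3], [-1.73, 0.66, -0.35, 1.84, 0.7], [0.17, -0.07, 0.03, -0.18, -0.07], [0.92, -0.35, 0.19, -0.98, -0.38], [2.53, -0.97, 0.51, -2.70, -1.03]] + [[-0.10, 0.81, -1.85, -0.59, -0.37], [0.01, -0.05, 0.12, 0.04, 0.02], [-0.1, 0.84, -1.92, -0.61, -0.39], [0.16, -1.33, 3.06, 0.97, 0.62], [-0.02, 0.16, -0.37, -0.12, -0.07]] + [[-0.90, -0.22, 0.19, -0.71, -0.05],  [-2.53, -0.62, 0.53, -1.99, -0.15],  [-0.67, -0.16, 0.14, -0.53, -0.04],  [-1.00, -0.24, 0.21, -0.78, -0.06],  [-1.06, -0.26, 0.22, -0.83, -0.06]] + [[-0.01,0.59,0.33,-0.06,-0.27], [-0.0,0.00,0.00,-0.0,-0.00], [0.01,-0.59,-0.33,0.06,0.27], [0.0,-0.02,-0.01,0.0,0.01], [0.00,-0.12,-0.07,0.01,0.05]]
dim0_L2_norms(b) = [4.68, 3.8, 4.25, 5.27, 7.79]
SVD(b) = [[-0.41, 0.22, -0.45, 0.29, -0.70], [0.26, -0.53, 0.03, 0.81, -0.00], [-0.50, 0.05, -0.47, 0.22, 0.69], [-0.51, 0.28, 0.75, 0.32, 0.03], [0.51, 0.77, -0.09, 0.34, 0.14]] @ diag([8.708741522077766, 5.190029720201628, 4.710450781963633, 4.1113753266527295, 1.043340289240263]) @ [[-0.13,-0.33,-0.06,0.32,-0.88],[0.63,-0.24,0.13,-0.68,-0.26],[0.05,-0.38,0.87,0.28,0.18],[-0.76,-0.19,0.16,-0.60,-0.05],[0.02,-0.81,-0.45,0.08,0.37]]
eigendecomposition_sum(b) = [[0.77-0.00j, (1.45-0j), (-1.15-0j), 1.13-0.00j, 2.08-0.00j], [0.27-0.00j, 0.51-0.00j, -0.41-0.00j, (0.4-0j), 0.73-0.00j], [(1.53-0j), (2.87-0j), (-2.28-0j), 2.22-0.00j, 4.11-0.00j], [-0.00+0.00j, (-0.01+0j), (0.01+0j), (-0.01+0j), -0.01+0.00j], [(-1.5+0j), (-2.81+0j), 2.23+0.00j, -2.17+0.00j, -4.02+0.00j]] + [[(1.49+2.45j), 1.68-1.32j, -3.88-1.35j, 0.32-3.46j, (-2.89-0.34j)], [-3.02+1.77j, (1.58+2.08j), 1.72-4.71j, (4.23+0.47j), 0.47-3.53j], [0.06+1.67j, 1.23-0.20j, -1.60-1.79j, 1.15-1.67j, -1.38-1.00j], [1.55-0.90j, -0.80-1.06j, (-0.89+2.4j), (-2.16-0.24j), -0.25+1.80j], [0.76-0.73j, -0.61-0.49j, -0.17+1.50j, -1.27+0.17j, (0.12+1.06j)]] + [[(1.49-2.45j), (1.68+1.32j), -3.88+1.35j, (0.32+3.46j), -2.89+0.34j], [(-3.02-1.77j), 1.58-2.08j, 1.72+4.71j, (4.23-0.47j), 0.47+3.53j], [(0.06-1.67j), 1.23+0.20j, -1.60+1.79j, 1.15+1.67j, (-1.38+1j)], [(1.55+0.9j), (-0.8+1.06j), (-0.89-2.4j), (-2.16+0.24j), -0.25-1.80j], [0.76+0.73j, (-0.61+0.49j), -0.17-1.50j, (-1.27-0.17j), 0.12-1.06j]] + [[(-1.79-1.06j), -1.36+1.74j, 3.98+2.43j, (-2.52+3.24j), (2.9+2.25j)], [(0.61-2.18j), -2.22-0.94j, -1.44+4.87j, -4.11-1.74j, (-1.55+3.68j)], [(-0.84-1.73j), -1.94+0.65j, (1.83+3.9j), -3.59+1.22j, (1.1+3.2j)], [-1.21+0.69j, 0.57+1.38j, 2.74-1.52j, 1.06+2.55j, (2.28-0.95j)], [(0.43+0.58j), 0.67-0.37j, -0.94-1.32j, 1.25-0.69j, -0.62-1.11j]] + [[-1.79+1.06j, (-1.36-1.74j), 3.98-2.43j, -2.52-3.24j, (2.9-2.25j)], [(0.61+2.18j), -2.22+0.94j, -1.44-4.87j, -4.11+1.74j, -1.55-3.68j], [-0.84+1.73j, (-1.94-0.65j), 1.83-3.90j, -3.59-1.22j, 1.10-3.20j], [(-1.21-0.69j), 0.57-1.38j, 2.74+1.52j, (1.06-2.55j), 2.28+0.95j], [(0.43-0.58j), 0.67+0.37j, -0.94+1.32j, 1.25+0.69j, (-0.62+1.11j)]]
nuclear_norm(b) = 23.76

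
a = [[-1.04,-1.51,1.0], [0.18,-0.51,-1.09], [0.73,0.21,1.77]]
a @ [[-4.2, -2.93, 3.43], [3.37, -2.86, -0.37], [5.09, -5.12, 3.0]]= [[4.37, 2.25, -0.01], [-8.02, 6.51, -2.46], [6.65, -11.8, 7.74]]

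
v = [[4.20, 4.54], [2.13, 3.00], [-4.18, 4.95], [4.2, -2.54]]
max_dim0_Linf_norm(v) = 4.95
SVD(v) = [[-0.13,0.84], [-0.14,0.48], [-0.80,-0.05], [0.57,0.25]] @ diag([8.065461761933232, 7.266589748072537]) @ [[0.61,  -0.8], [0.80,  0.61]]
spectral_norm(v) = 8.07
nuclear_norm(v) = 15.33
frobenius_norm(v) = 10.86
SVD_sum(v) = [[-0.65, 0.85],[-0.67, 0.88],[-3.92, 5.15],[2.76, -3.63]] + [[4.85, 3.69], [2.8, 2.12], [-0.26, -0.2], [1.44, 1.09]]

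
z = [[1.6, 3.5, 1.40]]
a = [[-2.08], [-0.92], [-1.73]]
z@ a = [[-8.97]]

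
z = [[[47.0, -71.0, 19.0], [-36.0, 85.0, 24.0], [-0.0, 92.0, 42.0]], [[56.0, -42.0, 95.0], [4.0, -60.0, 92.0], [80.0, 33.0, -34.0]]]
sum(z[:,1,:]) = 109.0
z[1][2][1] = 33.0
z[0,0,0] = 47.0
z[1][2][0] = 80.0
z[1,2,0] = 80.0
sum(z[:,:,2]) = 238.0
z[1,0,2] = 95.0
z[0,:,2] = [19.0, 24.0, 42.0]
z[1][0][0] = 56.0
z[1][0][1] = -42.0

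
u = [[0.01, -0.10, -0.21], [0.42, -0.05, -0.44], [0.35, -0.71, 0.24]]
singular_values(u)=[0.84, 0.62, 0.16]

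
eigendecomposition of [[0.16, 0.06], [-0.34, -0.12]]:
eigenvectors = [[-0.38-0.08j, (-0.38+0.08j)], [(0.92+0j), 0.92-0.00j]]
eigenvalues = [(0.02+0.03j), (0.02-0.03j)]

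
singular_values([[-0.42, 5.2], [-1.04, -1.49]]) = [5.41, 1.12]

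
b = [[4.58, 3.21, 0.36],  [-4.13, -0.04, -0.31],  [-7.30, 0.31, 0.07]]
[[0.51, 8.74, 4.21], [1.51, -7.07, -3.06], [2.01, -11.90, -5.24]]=b @ [[-0.26,1.65,0.73],[0.7,0.28,0.26],[-1.51,0.80,0.1]]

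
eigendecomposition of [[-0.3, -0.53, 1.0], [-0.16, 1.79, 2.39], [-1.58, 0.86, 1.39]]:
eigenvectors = [[(-0+0j), 0.64+0.00j, 0.64-0.00j], [(0.89+0j), (0.13-0.54j), 0.13+0.54j], [0.46+0.00j, (0.21+0.49j), 0.21-0.49j]]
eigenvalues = [(3.04+0j), (-0.08+1.21j), (-0.08-1.21j)]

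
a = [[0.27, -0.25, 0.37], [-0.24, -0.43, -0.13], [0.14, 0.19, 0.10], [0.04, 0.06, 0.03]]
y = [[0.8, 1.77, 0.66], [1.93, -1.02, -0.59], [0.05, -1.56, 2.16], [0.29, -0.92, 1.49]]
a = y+[[-0.53, -2.02, -0.29], [-2.17, 0.59, 0.46], [0.09, 1.75, -2.06], [-0.25, 0.98, -1.46]]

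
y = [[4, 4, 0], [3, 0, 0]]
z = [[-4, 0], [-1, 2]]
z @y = [[-16, -16, 0], [2, -4, 0]]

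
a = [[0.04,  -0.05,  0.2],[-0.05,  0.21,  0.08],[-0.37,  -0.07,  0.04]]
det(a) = 0.02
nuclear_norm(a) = 0.82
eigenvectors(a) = [[0.02-0.57j, 0.02+0.57j, 0.21+0.00j], [-0.03-0.20j, -0.03+0.20j, (-0.98+0j)], [(0.8+0j), 0.80-0.00j, -0.05+0.00j]]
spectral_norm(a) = 0.38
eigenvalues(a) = [(0.03+0.28j), (0.03-0.28j), (0.22+0j)]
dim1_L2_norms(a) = [0.21, 0.23, 0.38]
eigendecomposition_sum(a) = [[(0.01+0.13j), -0.00+0.03j, 0.10-0.01j],  [(0.01+0.05j), 0.01j, (0.04-0.01j)],  [(-0.18+0.02j), -0.04-0.00j, 0.02+0.14j]] + [[0.01-0.13j, -0.00-0.03j, 0.10+0.01j], [0.01-0.05j, 0.00-0.01j, (0.04+0.01j)], [(-0.18-0.02j), (-0.04+0j), 0.02-0.14j]] + [[0.02-0.00j, -0.04-0.00j, (-0-0j)], [-0.07+0.00j, 0.21+0.00j, 0.01+0.00j], [-0.00+0.00j, (0.01+0j), 0j]]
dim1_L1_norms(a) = [0.29, 0.34, 0.48]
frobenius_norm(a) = 0.49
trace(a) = 0.29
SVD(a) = [[-0.03, 0.35, -0.93], [0.08, 0.93, 0.35], [1.0, -0.06, -0.05]] @ diag([0.37951328195891937, 0.2321186938925183, 0.20637485496639627]) @ [[-0.98,-0.14,0.11], [-0.04,0.79,0.62], [-0.17,0.60,-0.78]]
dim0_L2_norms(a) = [0.38, 0.23, 0.22]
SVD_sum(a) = [[0.01, 0.0, -0.00], [-0.03, -0.0, 0.00], [-0.37, -0.05, 0.04]] + [[-0.00, 0.06, 0.05], [-0.01, 0.17, 0.13], [0.0, -0.01, -0.01]] + [[0.03, -0.12, 0.15], [-0.01, 0.04, -0.06], [0.00, -0.01, 0.01]]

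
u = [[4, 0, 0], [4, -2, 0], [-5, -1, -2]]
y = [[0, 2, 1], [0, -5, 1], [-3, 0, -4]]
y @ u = [[3, -5, -2], [-25, 9, -2], [8, 4, 8]]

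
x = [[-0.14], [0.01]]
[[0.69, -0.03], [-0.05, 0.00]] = x @ [[-4.93, 0.21]]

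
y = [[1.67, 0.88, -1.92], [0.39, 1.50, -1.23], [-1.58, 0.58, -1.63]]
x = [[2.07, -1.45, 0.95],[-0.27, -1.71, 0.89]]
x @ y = [[1.39, 0.20, -3.74], [-2.52, -2.29, 1.17]]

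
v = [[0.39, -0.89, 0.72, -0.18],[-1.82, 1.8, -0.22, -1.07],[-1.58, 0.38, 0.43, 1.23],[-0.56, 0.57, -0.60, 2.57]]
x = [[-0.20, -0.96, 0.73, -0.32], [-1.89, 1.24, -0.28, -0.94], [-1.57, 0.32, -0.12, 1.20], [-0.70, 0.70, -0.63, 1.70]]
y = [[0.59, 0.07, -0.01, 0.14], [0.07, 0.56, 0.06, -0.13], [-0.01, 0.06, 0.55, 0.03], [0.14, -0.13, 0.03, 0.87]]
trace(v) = 5.19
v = x + y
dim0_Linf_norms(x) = [1.89, 1.24, 0.73, 1.7]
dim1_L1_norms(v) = [2.18, 4.91, 3.62, 4.3]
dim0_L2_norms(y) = [0.61, 0.58, 0.55, 0.89]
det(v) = 1.07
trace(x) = 2.62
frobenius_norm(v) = 4.60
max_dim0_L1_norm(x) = 4.36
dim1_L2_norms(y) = [0.61, 0.58, 0.55, 0.89]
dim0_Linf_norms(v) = [1.82, 1.8, 0.72, 2.57]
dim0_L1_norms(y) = [0.81, 0.82, 0.65, 1.17]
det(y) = 0.14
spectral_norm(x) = 3.07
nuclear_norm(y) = 2.57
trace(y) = 2.57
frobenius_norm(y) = 1.35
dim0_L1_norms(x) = [4.36, 3.22, 1.76, 4.16]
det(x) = 0.00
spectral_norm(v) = 3.34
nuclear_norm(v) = 7.59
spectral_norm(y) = 0.95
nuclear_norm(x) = 6.57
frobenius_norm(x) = 3.99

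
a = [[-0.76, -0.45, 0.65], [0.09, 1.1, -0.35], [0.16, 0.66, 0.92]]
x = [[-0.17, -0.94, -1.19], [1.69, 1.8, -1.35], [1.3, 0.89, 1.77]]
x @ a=[[-0.15,  -1.74,  -0.88],[-1.34,  0.33,  -0.77],[-0.62,  1.56,  2.16]]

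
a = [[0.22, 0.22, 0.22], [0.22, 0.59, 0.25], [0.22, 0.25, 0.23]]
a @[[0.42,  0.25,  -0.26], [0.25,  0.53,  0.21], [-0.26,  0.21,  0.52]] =[[0.09,  0.22,  0.1], [0.17,  0.42,  0.2], [0.1,  0.24,  0.11]]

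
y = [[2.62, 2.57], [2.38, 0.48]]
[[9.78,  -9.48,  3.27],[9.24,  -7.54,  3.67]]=y @ [[3.92, -3.05, 1.62],  [-0.19, -0.58, -0.38]]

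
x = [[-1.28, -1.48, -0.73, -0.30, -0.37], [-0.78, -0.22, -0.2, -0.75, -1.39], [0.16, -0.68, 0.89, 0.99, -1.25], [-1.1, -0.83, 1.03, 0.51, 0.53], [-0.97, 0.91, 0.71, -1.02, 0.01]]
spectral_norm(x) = 2.65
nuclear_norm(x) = 8.47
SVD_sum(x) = [[-1.23, -1.21, 0.07, -0.07, -0.81], [-0.81, -0.79, 0.05, -0.04, -0.53], [-0.55, -0.54, 0.03, -0.03, -0.36], [-0.67, -0.65, 0.04, -0.04, -0.44], [-0.07, -0.07, 0.00, -0.00, -0.05]] + [[-0.13, 0.12, -0.07, -0.23, 0.02], [-0.32, 0.32, -0.17, -0.58, 0.06], [0.6, -0.58, 0.31, 1.08, -0.1], [0.20, -0.19, 0.1, 0.35, -0.03], [-0.61, 0.59, -0.32, -1.09, 0.1]] + [[0.12, -0.02, -0.19, -0.04, -0.17], [0.32, -0.04, -0.50, -0.10, -0.46], [0.06, -0.01, -0.1, -0.02, -0.09], [-0.62, 0.08, 0.98, 0.19, 0.9], [-0.34, 0.04, 0.53, 0.10, 0.49]] + [[-0.04,-0.38,-0.54,0.03,0.59], [0.03,0.3,0.42,-0.03,-0.46], [0.05,0.45,0.64,-0.04,-0.7], [-0.01,-0.07,-0.09,0.01,0.1], [0.04,0.35,0.49,-0.03,-0.53]] + [[-0.0, 0.00, -0.00, 0.00, -0.0], [0.0, -0.0, 0.00, -0.0, 0.0], [-0.0, 0.0, -0.00, 0.00, -0.00], [0.00, -0.0, 0.0, -0.0, 0.00], [-0.0, 0.0, -0.0, 0.00, -0.00]]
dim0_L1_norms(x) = [4.29, 4.12, 3.56, 3.57, 3.55]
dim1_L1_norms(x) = [4.16, 3.34, 3.97, 4.0, 3.62]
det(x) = 0.02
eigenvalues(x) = [(-2.57+0j), (0.21+1.81j), (0.21-1.81j), (2.05+0j), (-0+0j)]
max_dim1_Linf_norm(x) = 1.48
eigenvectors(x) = [[0.75+0.00j, (-0.33-0.15j), (-0.33+0.15j), (-0.13+0j), (0.47+0j)], [(0.5+0j), (0.04+0.38j), 0.04-0.38j, -0.18+0.00j, (-0.49+0j)], [(0.05+0j), (-0.15+0.46j), -0.15-0.46j, 0.73+0.00j, 0.37+0.00j], [0.35+0.00j, 0.13-0.30j, 0.13+0.30j, (0.64+0j), -0.63+0.00j], [0.23+0.00j, (0.62+0j), 0.62-0.00j, (-0.09+0j), (0.1+0j)]]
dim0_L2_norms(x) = [2.1, 2.05, 1.71, 1.71, 1.98]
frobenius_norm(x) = 4.29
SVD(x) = [[-0.72, 0.14, 0.15, 0.51, 0.42], [-0.47, 0.35, 0.4, -0.4, -0.58], [-0.32, -0.64, 0.08, -0.6, 0.35], [-0.39, -0.21, -0.79, 0.09, -0.41], [-0.04, 0.64, -0.43, -0.46, 0.43]] @ diag([2.645041814977632, 2.20254768078698, 1.8762062050097486, 1.7462779866971634, 0.000990120973105139]) @ [[0.65, 0.63, -0.04, 0.03, 0.42], [-0.43, 0.42, -0.22, -0.77, 0.07], [0.42, -0.05, -0.66, -0.13, -0.61], [-0.05, -0.43, -0.61, 0.04, 0.66], [-0.47, 0.49, -0.37, 0.63, -0.1]]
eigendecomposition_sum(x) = [[(-1.5+0j), -0.92+0.00j, -0.07+0.00j, -0.56-0.00j, -0.63+0.00j], [(-1+0j), (-0.61+0j), (-0.05+0j), -0.37-0.00j, (-0.42+0j)], [-0.09+0.00j, -0.06+0.00j, -0.00+0.00j, (-0.04-0j), -0.04+0.00j], [-0.69+0.00j, -0.43+0.00j, -0.03+0.00j, (-0.26-0j), -0.29+0.00j], [-0.46+0.00j, -0.28+0.00j, -0.02+0.00j, -0.17-0.00j, (-0.19+0j)]] + [[0.10+0.16j,(-0.33-0.06j),-0.24-0.08j,0.21+0.05j,(0.13-0.45j)], [(0.09-0.18j),(0.13+0.34j),0.05+0.26j,(-0.07-0.22j),(-0.48+0.12j)], [(0.2-0.15j),-0.03+0.45j,(-0.08+0.33j),(0.03-0.29j),-0.61-0.11j], [(-0.14+0.09j),0.05-0.30j,0.07-0.21j,-0.04+0.19j,0.40+0.11j], [(-0.26-0.18j),0.56-0.14j,(0.43-0.04j),(-0.37+0.07j),(0.1+0.79j)]] + [[(0.1-0.16j), -0.33+0.06j, (-0.24+0.08j), 0.21-0.05j, (0.13+0.45j)], [0.09+0.18j, 0.13-0.34j, (0.05-0.26j), (-0.07+0.22j), (-0.48-0.12j)], [0.20+0.15j, -0.03-0.45j, -0.08-0.33j, (0.03+0.29j), -0.61+0.11j], [-0.14-0.09j, (0.05+0.3j), (0.07+0.21j), (-0.04-0.19j), (0.4-0.11j)], [(-0.26+0.18j), (0.56+0.14j), (0.43+0.04j), -0.37-0.07j, 0.10-0.79j]] + [[(0.02-0j), 0.10-0.00j, -0.18-0.00j, (-0.17+0j), (-0+0j)], [(0.03-0j), 0.14-0.00j, -0.26-0.00j, -0.24+0.00j, -0.00+0.00j], [-0.14+0.00j, (-0.56+0j), 1.04+0.00j, 0.96-0.00j, 0.02-0.00j], [-0.12+0.00j, -0.50+0.00j, 0.92+0.00j, (0.85-0j), (0.02-0j)], [(0.02-0j), (0.07-0j), -0.13-0.00j, -0.11+0.00j, -0.00+0.00j]] + [[(-0-0j), -0j, -0.00-0.00j, 0j, (-0+0j)],[0.00+0.00j, -0.00+0.00j, 0.00+0.00j, (-0-0j), -0j],[(-0-0j), 0.00-0.00j, -0.00-0.00j, 0j, -0.00+0.00j],[0j, -0.00+0.00j, 0j, -0.00-0.00j, -0j],[(-0-0j), 0.00-0.00j, -0.00-0.00j, 0j, (-0+0j)]]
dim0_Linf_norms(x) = [1.28, 1.48, 1.03, 1.02, 1.39]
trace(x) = -0.09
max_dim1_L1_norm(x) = 4.16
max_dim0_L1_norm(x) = 4.29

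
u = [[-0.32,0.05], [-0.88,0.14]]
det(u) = -0.00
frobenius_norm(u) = 0.95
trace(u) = -0.18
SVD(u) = [[-0.34, -0.94], [-0.94, 0.34]] @ diag([0.9481029944147027, 0.00084379018388594]) @ [[0.99, -0.16], [0.16, 0.99]]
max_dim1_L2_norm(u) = 0.89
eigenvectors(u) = [[-0.35, -0.15], [-0.94, -0.99]]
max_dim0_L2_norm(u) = 0.94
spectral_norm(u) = 0.95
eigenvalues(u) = [-0.18, 0.0]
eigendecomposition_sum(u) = [[-0.32, 0.05],[-0.86, 0.13]] + [[-0.00, 0.0], [-0.02, 0.01]]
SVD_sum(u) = [[-0.32, 0.05],[-0.88, 0.14]] + [[-0.0, -0.00], [0.00, 0.0]]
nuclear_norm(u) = 0.95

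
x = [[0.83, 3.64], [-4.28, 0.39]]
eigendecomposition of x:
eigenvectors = [[(-0.04-0.68j),-0.04+0.68j], [0.74+0.00j,0.74-0.00j]]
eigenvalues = [(0.61+3.94j), (0.61-3.94j)]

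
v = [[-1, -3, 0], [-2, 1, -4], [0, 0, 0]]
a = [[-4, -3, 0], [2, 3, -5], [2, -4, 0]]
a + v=[[-5, -6, 0], [0, 4, -9], [2, -4, 0]]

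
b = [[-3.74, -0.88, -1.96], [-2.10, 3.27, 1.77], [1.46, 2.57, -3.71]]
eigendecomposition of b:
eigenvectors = [[0.09+0.65j, (0.09-0.65j), (-0.17+0j)], [(-0.18+0.14j), -0.18-0.14j, 0.95+0.00j], [0.72+0.00j, 0.72-0.00j, (0.28+0j)]]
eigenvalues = [(-4.18+1.84j), (-4.18-1.84j), (4.17+0j)]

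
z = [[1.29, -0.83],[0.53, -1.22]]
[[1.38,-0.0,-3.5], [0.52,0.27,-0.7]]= z@[[1.11, -0.20, -3.25], [0.06, -0.31, -0.84]]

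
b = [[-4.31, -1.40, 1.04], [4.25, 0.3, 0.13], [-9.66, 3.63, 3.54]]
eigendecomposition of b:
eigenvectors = [[0.27-0.27j, 0.27+0.27j, (0.1+0j)], [-0.46-0.09j, (-0.46+0.09j), (0.19+0j)], [0.79+0.00j, (0.79-0j), (0.98+0j)]]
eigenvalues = [(-1.86+2.94j), (-1.86-2.94j), (3.25+0j)]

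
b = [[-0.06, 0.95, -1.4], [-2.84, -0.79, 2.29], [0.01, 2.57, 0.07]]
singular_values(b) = [3.98, 2.54, 1.07]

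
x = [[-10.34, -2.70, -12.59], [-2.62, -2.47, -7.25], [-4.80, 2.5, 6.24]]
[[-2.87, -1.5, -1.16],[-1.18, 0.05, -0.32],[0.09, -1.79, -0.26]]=x @ [[0.13, 0.24, 0.07],  [-0.04, -0.13, -0.12],  [0.13, -0.05, 0.06]]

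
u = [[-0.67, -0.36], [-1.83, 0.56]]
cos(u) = [[0.50,-0.02], [-0.08,0.55]]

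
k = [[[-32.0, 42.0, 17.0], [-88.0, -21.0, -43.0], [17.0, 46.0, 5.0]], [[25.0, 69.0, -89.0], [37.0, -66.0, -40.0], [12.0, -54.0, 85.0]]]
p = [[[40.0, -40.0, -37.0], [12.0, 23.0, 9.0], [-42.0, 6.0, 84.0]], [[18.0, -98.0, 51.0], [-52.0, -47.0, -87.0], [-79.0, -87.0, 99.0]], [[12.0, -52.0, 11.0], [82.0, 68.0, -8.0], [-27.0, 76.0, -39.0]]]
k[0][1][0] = -88.0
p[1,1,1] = -47.0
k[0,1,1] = -21.0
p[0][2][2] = 84.0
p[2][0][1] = -52.0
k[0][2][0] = 17.0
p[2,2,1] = 76.0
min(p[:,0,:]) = -98.0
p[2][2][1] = 76.0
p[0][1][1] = 23.0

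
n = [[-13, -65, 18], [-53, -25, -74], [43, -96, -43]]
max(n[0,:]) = 18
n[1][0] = -53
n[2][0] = 43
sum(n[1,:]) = -152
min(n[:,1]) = -96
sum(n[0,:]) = -60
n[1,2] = -74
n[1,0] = -53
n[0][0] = -13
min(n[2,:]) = -96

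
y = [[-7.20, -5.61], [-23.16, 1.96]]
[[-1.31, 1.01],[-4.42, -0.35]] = y @ [[0.19, 0.00], [-0.01, -0.18]]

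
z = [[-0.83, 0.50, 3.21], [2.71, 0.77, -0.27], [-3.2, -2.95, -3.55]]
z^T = [[-0.83, 2.71, -3.20],[0.50, 0.77, -2.95],[3.21, -0.27, -3.55]]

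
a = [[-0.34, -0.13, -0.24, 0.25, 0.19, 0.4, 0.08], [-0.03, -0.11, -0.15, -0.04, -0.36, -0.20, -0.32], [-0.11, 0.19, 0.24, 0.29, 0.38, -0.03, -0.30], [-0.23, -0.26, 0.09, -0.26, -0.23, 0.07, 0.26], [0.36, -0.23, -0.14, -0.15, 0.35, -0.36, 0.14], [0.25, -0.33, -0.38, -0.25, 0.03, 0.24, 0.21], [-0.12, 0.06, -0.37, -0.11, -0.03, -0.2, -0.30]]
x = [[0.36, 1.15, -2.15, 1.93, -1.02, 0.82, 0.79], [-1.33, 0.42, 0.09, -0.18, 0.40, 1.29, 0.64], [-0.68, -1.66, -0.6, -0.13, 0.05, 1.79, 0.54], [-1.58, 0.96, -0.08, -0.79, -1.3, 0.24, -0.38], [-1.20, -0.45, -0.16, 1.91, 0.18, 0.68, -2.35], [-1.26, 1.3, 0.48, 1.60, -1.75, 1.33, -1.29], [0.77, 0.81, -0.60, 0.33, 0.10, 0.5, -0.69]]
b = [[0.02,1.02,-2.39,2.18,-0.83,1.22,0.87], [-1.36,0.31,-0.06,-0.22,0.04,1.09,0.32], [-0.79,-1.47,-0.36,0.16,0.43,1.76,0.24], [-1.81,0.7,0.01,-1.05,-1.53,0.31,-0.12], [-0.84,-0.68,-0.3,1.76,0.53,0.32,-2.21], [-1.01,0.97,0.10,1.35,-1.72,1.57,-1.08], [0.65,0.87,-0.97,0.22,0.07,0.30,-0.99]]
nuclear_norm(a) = 3.91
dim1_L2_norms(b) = [3.8, 1.81, 2.51, 2.71, 3.1, 3.22, 1.8]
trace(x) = 0.21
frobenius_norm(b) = 7.39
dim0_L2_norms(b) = [2.81, 2.44, 2.62, 3.3, 2.54, 2.92, 2.82]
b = a + x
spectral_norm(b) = 4.76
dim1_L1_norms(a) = [1.63, 1.21, 1.54, 1.4, 1.73, 1.69, 1.19]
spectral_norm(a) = 0.97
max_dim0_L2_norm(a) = 0.7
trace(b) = 0.03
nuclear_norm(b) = 17.14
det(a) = 0.00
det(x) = 209.38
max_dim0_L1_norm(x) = 7.18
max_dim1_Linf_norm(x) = 2.35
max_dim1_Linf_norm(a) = 0.4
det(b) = 151.72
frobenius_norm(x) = 7.47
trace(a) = -0.18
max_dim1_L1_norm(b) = 8.53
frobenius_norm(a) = 1.67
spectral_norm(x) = 4.87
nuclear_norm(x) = 17.48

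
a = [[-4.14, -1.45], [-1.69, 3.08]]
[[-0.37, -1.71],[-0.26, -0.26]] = a @ [[0.1,  0.37],[-0.03,  0.12]]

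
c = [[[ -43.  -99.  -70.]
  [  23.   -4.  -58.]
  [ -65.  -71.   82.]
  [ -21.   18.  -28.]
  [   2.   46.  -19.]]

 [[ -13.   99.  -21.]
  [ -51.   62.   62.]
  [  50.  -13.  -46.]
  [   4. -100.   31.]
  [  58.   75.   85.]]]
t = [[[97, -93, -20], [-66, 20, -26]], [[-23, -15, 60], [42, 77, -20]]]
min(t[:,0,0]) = -23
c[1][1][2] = 62.0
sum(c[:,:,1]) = 13.0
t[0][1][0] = -66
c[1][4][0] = 58.0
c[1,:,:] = [[-13.0, 99.0, -21.0], [-51.0, 62.0, 62.0], [50.0, -13.0, -46.0], [4.0, -100.0, 31.0], [58.0, 75.0, 85.0]]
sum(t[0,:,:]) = -88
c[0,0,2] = -70.0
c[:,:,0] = [[-43.0, 23.0, -65.0, -21.0, 2.0], [-13.0, -51.0, 50.0, 4.0, 58.0]]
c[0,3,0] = -21.0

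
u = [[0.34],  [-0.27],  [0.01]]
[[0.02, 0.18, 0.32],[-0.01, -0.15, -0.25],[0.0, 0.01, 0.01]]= u@[[0.05,0.54,0.94]]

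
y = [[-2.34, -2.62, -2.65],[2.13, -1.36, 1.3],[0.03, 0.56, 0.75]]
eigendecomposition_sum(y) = [[-1.14+1.01j, (-1.27-0.88j), (-1.06+0.63j)],[1.07+0.95j, (-0.67+1.29j), (0.7+0.91j)],[(-0.02-0.24j), 0.23-0.08j, 0.02-0.19j]] + [[(-1.14-1.01j), (-1.27+0.88j), (-1.06-0.63j)], [(1.07-0.95j), -0.67-1.29j, 0.70-0.91j], [-0.02+0.24j, 0.23+0.08j, 0.02+0.19j]] + [[(-0.06-0j), (-0.07-0j), -0.54-0.00j], [-0.01-0.00j, (-0.02-0j), (-0.11-0j)], [(0.08+0j), 0.10+0.00j, (0.72+0j)]]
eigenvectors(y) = [[0.72+0.00j, 0.72-0.00j, (-0.6+0j)], [(-0.08-0.68j), (-0.08+0.68j), -0.12+0.00j], [(-0.07+0.09j), (-0.07-0.09j), (0.79+0j)]]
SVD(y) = [[-0.93, -0.31, 0.2], [0.33, -0.94, 0.09], [0.16, 0.15, 0.98]] @ diag([4.661229159033806, 2.533060636544134, 0.4153872152144609]) @ [[0.62, 0.44, 0.65], [-0.50, 0.86, -0.11], [-0.61, -0.25, 0.75]]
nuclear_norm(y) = 7.61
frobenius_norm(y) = 5.32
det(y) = 4.90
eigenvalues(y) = [(-1.8+2.1j), (-1.8-2.1j), (0.64+0j)]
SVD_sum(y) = [[-2.68, -1.92, -2.80], [0.97, 0.69, 1.01], [0.47, 0.33, 0.49]] + [[0.39, -0.68, 0.09], [1.19, -2.04, 0.26], [-0.19, 0.33, -0.04]] + [[-0.05, -0.02, 0.06], [-0.02, -0.01, 0.03], [-0.25, -0.1, 0.31]]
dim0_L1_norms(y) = [4.5, 4.54, 4.7]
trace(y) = -2.95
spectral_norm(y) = 4.66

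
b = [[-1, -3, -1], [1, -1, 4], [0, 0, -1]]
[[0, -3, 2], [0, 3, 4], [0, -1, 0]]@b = [[-3, 3, -14], [3, -3, 8], [-1, 1, -4]]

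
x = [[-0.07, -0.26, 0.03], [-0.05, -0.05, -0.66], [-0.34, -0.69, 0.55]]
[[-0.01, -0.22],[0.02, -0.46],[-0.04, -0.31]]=x @ [[0.02, 0.16], [0.02, 0.86], [-0.03, 0.62]]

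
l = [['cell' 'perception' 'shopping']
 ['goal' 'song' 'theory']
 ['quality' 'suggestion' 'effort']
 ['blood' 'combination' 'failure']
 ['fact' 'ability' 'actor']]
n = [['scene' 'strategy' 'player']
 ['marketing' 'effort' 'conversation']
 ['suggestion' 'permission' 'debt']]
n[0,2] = 'player'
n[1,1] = 'effort'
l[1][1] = 'song'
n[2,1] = 'permission'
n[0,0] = 'scene'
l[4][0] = 'fact'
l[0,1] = 'perception'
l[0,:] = ['cell', 'perception', 'shopping']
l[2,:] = ['quality', 'suggestion', 'effort']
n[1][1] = 'effort'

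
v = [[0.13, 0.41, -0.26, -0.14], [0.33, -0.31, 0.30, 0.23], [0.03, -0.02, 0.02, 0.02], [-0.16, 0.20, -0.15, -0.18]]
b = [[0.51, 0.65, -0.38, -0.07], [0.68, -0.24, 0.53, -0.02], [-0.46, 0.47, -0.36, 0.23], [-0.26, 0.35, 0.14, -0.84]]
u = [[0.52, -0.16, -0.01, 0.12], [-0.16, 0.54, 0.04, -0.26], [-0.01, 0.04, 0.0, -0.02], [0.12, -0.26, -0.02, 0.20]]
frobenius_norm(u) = 0.91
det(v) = 0.00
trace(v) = -0.34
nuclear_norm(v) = 1.18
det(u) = -0.00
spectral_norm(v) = 0.79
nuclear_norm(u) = 1.27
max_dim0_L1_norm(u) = 1.0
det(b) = 0.21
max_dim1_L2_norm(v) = 0.59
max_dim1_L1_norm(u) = 1.0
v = u @ b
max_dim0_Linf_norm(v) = 0.41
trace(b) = -0.93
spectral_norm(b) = 1.20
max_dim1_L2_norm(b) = 0.96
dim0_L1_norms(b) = [1.91, 1.71, 1.41, 1.16]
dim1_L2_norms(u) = [0.56, 0.62, 0.05, 0.35]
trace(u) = 1.26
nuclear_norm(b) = 3.24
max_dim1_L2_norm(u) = 0.62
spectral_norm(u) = 0.82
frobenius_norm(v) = 0.86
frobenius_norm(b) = 1.78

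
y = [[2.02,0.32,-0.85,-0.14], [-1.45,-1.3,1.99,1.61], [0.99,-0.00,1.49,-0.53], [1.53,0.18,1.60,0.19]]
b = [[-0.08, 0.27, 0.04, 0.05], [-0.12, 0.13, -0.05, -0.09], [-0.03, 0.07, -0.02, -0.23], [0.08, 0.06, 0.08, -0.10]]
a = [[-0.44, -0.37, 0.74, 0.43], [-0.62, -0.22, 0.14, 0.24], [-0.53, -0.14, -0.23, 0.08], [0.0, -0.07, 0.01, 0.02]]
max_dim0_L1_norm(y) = 5.99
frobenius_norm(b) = 0.46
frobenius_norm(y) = 4.87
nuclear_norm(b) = 0.76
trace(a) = -0.87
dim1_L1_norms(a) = [1.98, 1.22, 0.98, 0.1]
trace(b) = -0.07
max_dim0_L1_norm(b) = 0.53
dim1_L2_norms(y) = [2.22, 3.22, 1.87, 2.23]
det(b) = 0.00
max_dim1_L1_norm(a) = 1.98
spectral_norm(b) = 0.35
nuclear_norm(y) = 8.09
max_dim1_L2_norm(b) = 0.29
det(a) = -0.00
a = b @ y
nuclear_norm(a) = 1.95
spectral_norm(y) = 3.68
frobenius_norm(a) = 1.39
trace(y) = 2.40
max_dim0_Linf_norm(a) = 0.74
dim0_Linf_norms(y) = [2.02, 1.3, 1.99, 1.61]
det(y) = -3.96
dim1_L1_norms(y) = [3.33, 6.35, 3.01, 3.5]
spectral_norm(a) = 1.22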